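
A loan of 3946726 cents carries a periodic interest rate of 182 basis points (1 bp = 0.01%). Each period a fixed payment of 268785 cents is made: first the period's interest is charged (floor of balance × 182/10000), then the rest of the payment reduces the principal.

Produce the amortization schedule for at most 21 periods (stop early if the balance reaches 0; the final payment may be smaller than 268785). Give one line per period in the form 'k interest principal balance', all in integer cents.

1. interest=⌊3946726·182/10000⌋=71830; principal=268785-71830=196955; balance=3946726-196955=3749771
2. interest=⌊3749771·182/10000⌋=68245; principal=268785-68245=200540; balance=3749771-200540=3549231
3. interest=⌊3549231·182/10000⌋=64596; principal=268785-64596=204189; balance=3549231-204189=3345042
4. interest=⌊3345042·182/10000⌋=60879; principal=268785-60879=207906; balance=3345042-207906=3137136
5. interest=⌊3137136·182/10000⌋=57095; principal=268785-57095=211690; balance=3137136-211690=2925446
6. interest=⌊2925446·182/10000⌋=53243; principal=268785-53243=215542; balance=2925446-215542=2709904
7. interest=⌊2709904·182/10000⌋=49320; principal=268785-49320=219465; balance=2709904-219465=2490439
8. interest=⌊2490439·182/10000⌋=45325; principal=268785-45325=223460; balance=2490439-223460=2266979
9. interest=⌊2266979·182/10000⌋=41259; principal=268785-41259=227526; balance=2266979-227526=2039453
10. interest=⌊2039453·182/10000⌋=37118; principal=268785-37118=231667; balance=2039453-231667=1807786
11. interest=⌊1807786·182/10000⌋=32901; principal=268785-32901=235884; balance=1807786-235884=1571902
12. interest=⌊1571902·182/10000⌋=28608; principal=268785-28608=240177; balance=1571902-240177=1331725
13. interest=⌊1331725·182/10000⌋=24237; principal=268785-24237=244548; balance=1331725-244548=1087177
14. interest=⌊1087177·182/10000⌋=19786; principal=268785-19786=248999; balance=1087177-248999=838178
15. interest=⌊838178·182/10000⌋=15254; principal=268785-15254=253531; balance=838178-253531=584647
16. interest=⌊584647·182/10000⌋=10640; principal=268785-10640=258145; balance=584647-258145=326502
17. interest=⌊326502·182/10000⌋=5942; principal=268785-5942=262843; balance=326502-262843=63659
18. interest=⌊63659·182/10000⌋=1158; principal=min(268785-1158,63659)=63659; balance=63659-63659=0

1 71830 196955 3749771
2 68245 200540 3549231
3 64596 204189 3345042
4 60879 207906 3137136
5 57095 211690 2925446
6 53243 215542 2709904
7 49320 219465 2490439
8 45325 223460 2266979
9 41259 227526 2039453
10 37118 231667 1807786
11 32901 235884 1571902
12 28608 240177 1331725
13 24237 244548 1087177
14 19786 248999 838178
15 15254 253531 584647
16 10640 258145 326502
17 5942 262843 63659
18 1158 63659 0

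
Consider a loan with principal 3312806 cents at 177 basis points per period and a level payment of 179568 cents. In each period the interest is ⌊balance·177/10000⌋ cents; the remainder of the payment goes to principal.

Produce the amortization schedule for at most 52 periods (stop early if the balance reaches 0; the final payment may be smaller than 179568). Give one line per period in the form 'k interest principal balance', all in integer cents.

1 58636 120932 3191874
2 56496 123072 3068802
3 54317 125251 2943551
4 52100 127468 2816083
5 49844 129724 2686359
6 47548 132020 2554339
7 45211 134357 2419982
8 42833 136735 2283247
9 40413 139155 2144092
10 37950 141618 2002474
11 35443 144125 1858349
12 32892 146676 1711673
13 30296 149272 1562401
14 27654 151914 1410487
15 24965 154603 1255884
16 22229 157339 1098545
17 19444 160124 938421
18 16610 162958 775463
19 13725 165843 609620
20 10790 168778 440842
21 7802 171766 269076
22 4762 174806 94270
23 1668 94270 0

1. interest=⌊3312806·177/10000⌋=58636; principal=179568-58636=120932; balance=3312806-120932=3191874
2. interest=⌊3191874·177/10000⌋=56496; principal=179568-56496=123072; balance=3191874-123072=3068802
3. interest=⌊3068802·177/10000⌋=54317; principal=179568-54317=125251; balance=3068802-125251=2943551
4. interest=⌊2943551·177/10000⌋=52100; principal=179568-52100=127468; balance=2943551-127468=2816083
5. interest=⌊2816083·177/10000⌋=49844; principal=179568-49844=129724; balance=2816083-129724=2686359
6. interest=⌊2686359·177/10000⌋=47548; principal=179568-47548=132020; balance=2686359-132020=2554339
7. interest=⌊2554339·177/10000⌋=45211; principal=179568-45211=134357; balance=2554339-134357=2419982
8. interest=⌊2419982·177/10000⌋=42833; principal=179568-42833=136735; balance=2419982-136735=2283247
9. interest=⌊2283247·177/10000⌋=40413; principal=179568-40413=139155; balance=2283247-139155=2144092
10. interest=⌊2144092·177/10000⌋=37950; principal=179568-37950=141618; balance=2144092-141618=2002474
11. interest=⌊2002474·177/10000⌋=35443; principal=179568-35443=144125; balance=2002474-144125=1858349
12. interest=⌊1858349·177/10000⌋=32892; principal=179568-32892=146676; balance=1858349-146676=1711673
13. interest=⌊1711673·177/10000⌋=30296; principal=179568-30296=149272; balance=1711673-149272=1562401
14. interest=⌊1562401·177/10000⌋=27654; principal=179568-27654=151914; balance=1562401-151914=1410487
15. interest=⌊1410487·177/10000⌋=24965; principal=179568-24965=154603; balance=1410487-154603=1255884
16. interest=⌊1255884·177/10000⌋=22229; principal=179568-22229=157339; balance=1255884-157339=1098545
17. interest=⌊1098545·177/10000⌋=19444; principal=179568-19444=160124; balance=1098545-160124=938421
18. interest=⌊938421·177/10000⌋=16610; principal=179568-16610=162958; balance=938421-162958=775463
19. interest=⌊775463·177/10000⌋=13725; principal=179568-13725=165843; balance=775463-165843=609620
20. interest=⌊609620·177/10000⌋=10790; principal=179568-10790=168778; balance=609620-168778=440842
21. interest=⌊440842·177/10000⌋=7802; principal=179568-7802=171766; balance=440842-171766=269076
22. interest=⌊269076·177/10000⌋=4762; principal=179568-4762=174806; balance=269076-174806=94270
23. interest=⌊94270·177/10000⌋=1668; principal=min(179568-1668,94270)=94270; balance=94270-94270=0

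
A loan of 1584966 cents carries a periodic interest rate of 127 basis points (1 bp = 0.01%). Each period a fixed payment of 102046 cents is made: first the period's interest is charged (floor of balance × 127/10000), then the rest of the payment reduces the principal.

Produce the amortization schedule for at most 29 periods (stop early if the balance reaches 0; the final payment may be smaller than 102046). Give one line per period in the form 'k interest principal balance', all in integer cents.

1. interest=⌊1584966·127/10000⌋=20129; principal=102046-20129=81917; balance=1584966-81917=1503049
2. interest=⌊1503049·127/10000⌋=19088; principal=102046-19088=82958; balance=1503049-82958=1420091
3. interest=⌊1420091·127/10000⌋=18035; principal=102046-18035=84011; balance=1420091-84011=1336080
4. interest=⌊1336080·127/10000⌋=16968; principal=102046-16968=85078; balance=1336080-85078=1251002
5. interest=⌊1251002·127/10000⌋=15887; principal=102046-15887=86159; balance=1251002-86159=1164843
6. interest=⌊1164843·127/10000⌋=14793; principal=102046-14793=87253; balance=1164843-87253=1077590
7. interest=⌊1077590·127/10000⌋=13685; principal=102046-13685=88361; balance=1077590-88361=989229
8. interest=⌊989229·127/10000⌋=12563; principal=102046-12563=89483; balance=989229-89483=899746
9. interest=⌊899746·127/10000⌋=11426; principal=102046-11426=90620; balance=899746-90620=809126
10. interest=⌊809126·127/10000⌋=10275; principal=102046-10275=91771; balance=809126-91771=717355
11. interest=⌊717355·127/10000⌋=9110; principal=102046-9110=92936; balance=717355-92936=624419
12. interest=⌊624419·127/10000⌋=7930; principal=102046-7930=94116; balance=624419-94116=530303
13. interest=⌊530303·127/10000⌋=6734; principal=102046-6734=95312; balance=530303-95312=434991
14. interest=⌊434991·127/10000⌋=5524; principal=102046-5524=96522; balance=434991-96522=338469
15. interest=⌊338469·127/10000⌋=4298; principal=102046-4298=97748; balance=338469-97748=240721
16. interest=⌊240721·127/10000⌋=3057; principal=102046-3057=98989; balance=240721-98989=141732
17. interest=⌊141732·127/10000⌋=1799; principal=102046-1799=100247; balance=141732-100247=41485
18. interest=⌊41485·127/10000⌋=526; principal=min(102046-526,41485)=41485; balance=41485-41485=0

1 20129 81917 1503049
2 19088 82958 1420091
3 18035 84011 1336080
4 16968 85078 1251002
5 15887 86159 1164843
6 14793 87253 1077590
7 13685 88361 989229
8 12563 89483 899746
9 11426 90620 809126
10 10275 91771 717355
11 9110 92936 624419
12 7930 94116 530303
13 6734 95312 434991
14 5524 96522 338469
15 4298 97748 240721
16 3057 98989 141732
17 1799 100247 41485
18 526 41485 0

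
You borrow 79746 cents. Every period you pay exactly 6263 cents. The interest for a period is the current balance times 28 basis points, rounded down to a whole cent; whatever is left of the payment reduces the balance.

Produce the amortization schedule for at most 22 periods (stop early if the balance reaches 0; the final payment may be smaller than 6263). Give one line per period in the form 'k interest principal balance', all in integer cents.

1 223 6040 73706
2 206 6057 67649
3 189 6074 61575
4 172 6091 55484
5 155 6108 49376
6 138 6125 43251
7 121 6142 37109
8 103 6160 30949
9 86 6177 24772
10 69 6194 18578
11 52 6211 12367
12 34 6229 6138
13 17 6138 0

1. interest=⌊79746·28/10000⌋=223; principal=6263-223=6040; balance=79746-6040=73706
2. interest=⌊73706·28/10000⌋=206; principal=6263-206=6057; balance=73706-6057=67649
3. interest=⌊67649·28/10000⌋=189; principal=6263-189=6074; balance=67649-6074=61575
4. interest=⌊61575·28/10000⌋=172; principal=6263-172=6091; balance=61575-6091=55484
5. interest=⌊55484·28/10000⌋=155; principal=6263-155=6108; balance=55484-6108=49376
6. interest=⌊49376·28/10000⌋=138; principal=6263-138=6125; balance=49376-6125=43251
7. interest=⌊43251·28/10000⌋=121; principal=6263-121=6142; balance=43251-6142=37109
8. interest=⌊37109·28/10000⌋=103; principal=6263-103=6160; balance=37109-6160=30949
9. interest=⌊30949·28/10000⌋=86; principal=6263-86=6177; balance=30949-6177=24772
10. interest=⌊24772·28/10000⌋=69; principal=6263-69=6194; balance=24772-6194=18578
11. interest=⌊18578·28/10000⌋=52; principal=6263-52=6211; balance=18578-6211=12367
12. interest=⌊12367·28/10000⌋=34; principal=6263-34=6229; balance=12367-6229=6138
13. interest=⌊6138·28/10000⌋=17; principal=min(6263-17,6138)=6138; balance=6138-6138=0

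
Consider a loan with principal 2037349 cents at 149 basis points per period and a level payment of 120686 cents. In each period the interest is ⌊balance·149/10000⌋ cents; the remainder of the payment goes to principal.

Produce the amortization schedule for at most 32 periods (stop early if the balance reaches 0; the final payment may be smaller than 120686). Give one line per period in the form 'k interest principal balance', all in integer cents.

1. interest=⌊2037349·149/10000⌋=30356; principal=120686-30356=90330; balance=2037349-90330=1947019
2. interest=⌊1947019·149/10000⌋=29010; principal=120686-29010=91676; balance=1947019-91676=1855343
3. interest=⌊1855343·149/10000⌋=27644; principal=120686-27644=93042; balance=1855343-93042=1762301
4. interest=⌊1762301·149/10000⌋=26258; principal=120686-26258=94428; balance=1762301-94428=1667873
5. interest=⌊1667873·149/10000⌋=24851; principal=120686-24851=95835; balance=1667873-95835=1572038
6. interest=⌊1572038·149/10000⌋=23423; principal=120686-23423=97263; balance=1572038-97263=1474775
7. interest=⌊1474775·149/10000⌋=21974; principal=120686-21974=98712; balance=1474775-98712=1376063
8. interest=⌊1376063·149/10000⌋=20503; principal=120686-20503=100183; balance=1376063-100183=1275880
9. interest=⌊1275880·149/10000⌋=19010; principal=120686-19010=101676; balance=1275880-101676=1174204
10. interest=⌊1174204·149/10000⌋=17495; principal=120686-17495=103191; balance=1174204-103191=1071013
11. interest=⌊1071013·149/10000⌋=15958; principal=120686-15958=104728; balance=1071013-104728=966285
12. interest=⌊966285·149/10000⌋=14397; principal=120686-14397=106289; balance=966285-106289=859996
13. interest=⌊859996·149/10000⌋=12813; principal=120686-12813=107873; balance=859996-107873=752123
14. interest=⌊752123·149/10000⌋=11206; principal=120686-11206=109480; balance=752123-109480=642643
15. interest=⌊642643·149/10000⌋=9575; principal=120686-9575=111111; balance=642643-111111=531532
16. interest=⌊531532·149/10000⌋=7919; principal=120686-7919=112767; balance=531532-112767=418765
17. interest=⌊418765·149/10000⌋=6239; principal=120686-6239=114447; balance=418765-114447=304318
18. interest=⌊304318·149/10000⌋=4534; principal=120686-4534=116152; balance=304318-116152=188166
19. interest=⌊188166·149/10000⌋=2803; principal=120686-2803=117883; balance=188166-117883=70283
20. interest=⌊70283·149/10000⌋=1047; principal=min(120686-1047,70283)=70283; balance=70283-70283=0

1 30356 90330 1947019
2 29010 91676 1855343
3 27644 93042 1762301
4 26258 94428 1667873
5 24851 95835 1572038
6 23423 97263 1474775
7 21974 98712 1376063
8 20503 100183 1275880
9 19010 101676 1174204
10 17495 103191 1071013
11 15958 104728 966285
12 14397 106289 859996
13 12813 107873 752123
14 11206 109480 642643
15 9575 111111 531532
16 7919 112767 418765
17 6239 114447 304318
18 4534 116152 188166
19 2803 117883 70283
20 1047 70283 0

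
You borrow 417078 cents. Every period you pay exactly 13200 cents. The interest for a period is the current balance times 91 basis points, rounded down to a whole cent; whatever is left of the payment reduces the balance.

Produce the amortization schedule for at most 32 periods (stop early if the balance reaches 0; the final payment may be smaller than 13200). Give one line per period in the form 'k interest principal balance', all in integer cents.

1 3795 9405 407673
2 3709 9491 398182
3 3623 9577 388605
4 3536 9664 378941
5 3448 9752 369189
6 3359 9841 359348
7 3270 9930 349418
8 3179 10021 339397
9 3088 10112 329285
10 2996 10204 319081
11 2903 10297 308784
12 2809 10391 298393
13 2715 10485 287908
14 2619 10581 277327
15 2523 10677 266650
16 2426 10774 255876
17 2328 10872 245004
18 2229 10971 234033
19 2129 11071 222962
20 2028 11172 211790
21 1927 11273 200517
22 1824 11376 189141
23 1721 11479 177662
24 1616 11584 166078
25 1511 11689 154389
26 1404 11796 142593
27 1297 11903 130690
28 1189 12011 118679
29 1079 12121 106558
30 969 12231 94327
31 858 12342 81985
32 746 12454 69531

1. interest=⌊417078·91/10000⌋=3795; principal=13200-3795=9405; balance=417078-9405=407673
2. interest=⌊407673·91/10000⌋=3709; principal=13200-3709=9491; balance=407673-9491=398182
3. interest=⌊398182·91/10000⌋=3623; principal=13200-3623=9577; balance=398182-9577=388605
4. interest=⌊388605·91/10000⌋=3536; principal=13200-3536=9664; balance=388605-9664=378941
5. interest=⌊378941·91/10000⌋=3448; principal=13200-3448=9752; balance=378941-9752=369189
6. interest=⌊369189·91/10000⌋=3359; principal=13200-3359=9841; balance=369189-9841=359348
7. interest=⌊359348·91/10000⌋=3270; principal=13200-3270=9930; balance=359348-9930=349418
8. interest=⌊349418·91/10000⌋=3179; principal=13200-3179=10021; balance=349418-10021=339397
9. interest=⌊339397·91/10000⌋=3088; principal=13200-3088=10112; balance=339397-10112=329285
10. interest=⌊329285·91/10000⌋=2996; principal=13200-2996=10204; balance=329285-10204=319081
11. interest=⌊319081·91/10000⌋=2903; principal=13200-2903=10297; balance=319081-10297=308784
12. interest=⌊308784·91/10000⌋=2809; principal=13200-2809=10391; balance=308784-10391=298393
13. interest=⌊298393·91/10000⌋=2715; principal=13200-2715=10485; balance=298393-10485=287908
14. interest=⌊287908·91/10000⌋=2619; principal=13200-2619=10581; balance=287908-10581=277327
15. interest=⌊277327·91/10000⌋=2523; principal=13200-2523=10677; balance=277327-10677=266650
16. interest=⌊266650·91/10000⌋=2426; principal=13200-2426=10774; balance=266650-10774=255876
17. interest=⌊255876·91/10000⌋=2328; principal=13200-2328=10872; balance=255876-10872=245004
18. interest=⌊245004·91/10000⌋=2229; principal=13200-2229=10971; balance=245004-10971=234033
19. interest=⌊234033·91/10000⌋=2129; principal=13200-2129=11071; balance=234033-11071=222962
20. interest=⌊222962·91/10000⌋=2028; principal=13200-2028=11172; balance=222962-11172=211790
21. interest=⌊211790·91/10000⌋=1927; principal=13200-1927=11273; balance=211790-11273=200517
22. interest=⌊200517·91/10000⌋=1824; principal=13200-1824=11376; balance=200517-11376=189141
23. interest=⌊189141·91/10000⌋=1721; principal=13200-1721=11479; balance=189141-11479=177662
24. interest=⌊177662·91/10000⌋=1616; principal=13200-1616=11584; balance=177662-11584=166078
25. interest=⌊166078·91/10000⌋=1511; principal=13200-1511=11689; balance=166078-11689=154389
26. interest=⌊154389·91/10000⌋=1404; principal=13200-1404=11796; balance=154389-11796=142593
27. interest=⌊142593·91/10000⌋=1297; principal=13200-1297=11903; balance=142593-11903=130690
28. interest=⌊130690·91/10000⌋=1189; principal=13200-1189=12011; balance=130690-12011=118679
29. interest=⌊118679·91/10000⌋=1079; principal=13200-1079=12121; balance=118679-12121=106558
30. interest=⌊106558·91/10000⌋=969; principal=13200-969=12231; balance=106558-12231=94327
31. interest=⌊94327·91/10000⌋=858; principal=13200-858=12342; balance=94327-12342=81985
32. interest=⌊81985·91/10000⌋=746; principal=13200-746=12454; balance=81985-12454=69531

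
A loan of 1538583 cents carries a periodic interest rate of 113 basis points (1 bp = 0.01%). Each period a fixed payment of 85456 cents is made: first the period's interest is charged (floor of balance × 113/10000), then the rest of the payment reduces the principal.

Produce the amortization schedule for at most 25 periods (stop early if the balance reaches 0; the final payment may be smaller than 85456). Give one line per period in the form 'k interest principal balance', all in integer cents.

1. interest=⌊1538583·113/10000⌋=17385; principal=85456-17385=68071; balance=1538583-68071=1470512
2. interest=⌊1470512·113/10000⌋=16616; principal=85456-16616=68840; balance=1470512-68840=1401672
3. interest=⌊1401672·113/10000⌋=15838; principal=85456-15838=69618; balance=1401672-69618=1332054
4. interest=⌊1332054·113/10000⌋=15052; principal=85456-15052=70404; balance=1332054-70404=1261650
5. interest=⌊1261650·113/10000⌋=14256; principal=85456-14256=71200; balance=1261650-71200=1190450
6. interest=⌊1190450·113/10000⌋=13452; principal=85456-13452=72004; balance=1190450-72004=1118446
7. interest=⌊1118446·113/10000⌋=12638; principal=85456-12638=72818; balance=1118446-72818=1045628
8. interest=⌊1045628·113/10000⌋=11815; principal=85456-11815=73641; balance=1045628-73641=971987
9. interest=⌊971987·113/10000⌋=10983; principal=85456-10983=74473; balance=971987-74473=897514
10. interest=⌊897514·113/10000⌋=10141; principal=85456-10141=75315; balance=897514-75315=822199
11. interest=⌊822199·113/10000⌋=9290; principal=85456-9290=76166; balance=822199-76166=746033
12. interest=⌊746033·113/10000⌋=8430; principal=85456-8430=77026; balance=746033-77026=669007
13. interest=⌊669007·113/10000⌋=7559; principal=85456-7559=77897; balance=669007-77897=591110
14. interest=⌊591110·113/10000⌋=6679; principal=85456-6679=78777; balance=591110-78777=512333
15. interest=⌊512333·113/10000⌋=5789; principal=85456-5789=79667; balance=512333-79667=432666
16. interest=⌊432666·113/10000⌋=4889; principal=85456-4889=80567; balance=432666-80567=352099
17. interest=⌊352099·113/10000⌋=3978; principal=85456-3978=81478; balance=352099-81478=270621
18. interest=⌊270621·113/10000⌋=3058; principal=85456-3058=82398; balance=270621-82398=188223
19. interest=⌊188223·113/10000⌋=2126; principal=85456-2126=83330; balance=188223-83330=104893
20. interest=⌊104893·113/10000⌋=1185; principal=85456-1185=84271; balance=104893-84271=20622
21. interest=⌊20622·113/10000⌋=233; principal=min(85456-233,20622)=20622; balance=20622-20622=0

1 17385 68071 1470512
2 16616 68840 1401672
3 15838 69618 1332054
4 15052 70404 1261650
5 14256 71200 1190450
6 13452 72004 1118446
7 12638 72818 1045628
8 11815 73641 971987
9 10983 74473 897514
10 10141 75315 822199
11 9290 76166 746033
12 8430 77026 669007
13 7559 77897 591110
14 6679 78777 512333
15 5789 79667 432666
16 4889 80567 352099
17 3978 81478 270621
18 3058 82398 188223
19 2126 83330 104893
20 1185 84271 20622
21 233 20622 0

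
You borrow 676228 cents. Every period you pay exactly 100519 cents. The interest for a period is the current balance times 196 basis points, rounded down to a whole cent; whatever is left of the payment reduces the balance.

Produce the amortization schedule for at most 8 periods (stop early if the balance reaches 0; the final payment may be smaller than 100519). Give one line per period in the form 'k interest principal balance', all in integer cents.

1. interest=⌊676228·196/10000⌋=13254; principal=100519-13254=87265; balance=676228-87265=588963
2. interest=⌊588963·196/10000⌋=11543; principal=100519-11543=88976; balance=588963-88976=499987
3. interest=⌊499987·196/10000⌋=9799; principal=100519-9799=90720; balance=499987-90720=409267
4. interest=⌊409267·196/10000⌋=8021; principal=100519-8021=92498; balance=409267-92498=316769
5. interest=⌊316769·196/10000⌋=6208; principal=100519-6208=94311; balance=316769-94311=222458
6. interest=⌊222458·196/10000⌋=4360; principal=100519-4360=96159; balance=222458-96159=126299
7. interest=⌊126299·196/10000⌋=2475; principal=100519-2475=98044; balance=126299-98044=28255
8. interest=⌊28255·196/10000⌋=553; principal=min(100519-553,28255)=28255; balance=28255-28255=0

1 13254 87265 588963
2 11543 88976 499987
3 9799 90720 409267
4 8021 92498 316769
5 6208 94311 222458
6 4360 96159 126299
7 2475 98044 28255
8 553 28255 0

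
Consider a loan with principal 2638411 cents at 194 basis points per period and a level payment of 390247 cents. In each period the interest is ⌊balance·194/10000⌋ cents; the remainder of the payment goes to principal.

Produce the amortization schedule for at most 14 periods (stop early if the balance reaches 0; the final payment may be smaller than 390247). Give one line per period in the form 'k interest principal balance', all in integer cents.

1. interest=⌊2638411·194/10000⌋=51185; principal=390247-51185=339062; balance=2638411-339062=2299349
2. interest=⌊2299349·194/10000⌋=44607; principal=390247-44607=345640; balance=2299349-345640=1953709
3. interest=⌊1953709·194/10000⌋=37901; principal=390247-37901=352346; balance=1953709-352346=1601363
4. interest=⌊1601363·194/10000⌋=31066; principal=390247-31066=359181; balance=1601363-359181=1242182
5. interest=⌊1242182·194/10000⌋=24098; principal=390247-24098=366149; balance=1242182-366149=876033
6. interest=⌊876033·194/10000⌋=16995; principal=390247-16995=373252; balance=876033-373252=502781
7. interest=⌊502781·194/10000⌋=9753; principal=390247-9753=380494; balance=502781-380494=122287
8. interest=⌊122287·194/10000⌋=2372; principal=min(390247-2372,122287)=122287; balance=122287-122287=0

1 51185 339062 2299349
2 44607 345640 1953709
3 37901 352346 1601363
4 31066 359181 1242182
5 24098 366149 876033
6 16995 373252 502781
7 9753 380494 122287
8 2372 122287 0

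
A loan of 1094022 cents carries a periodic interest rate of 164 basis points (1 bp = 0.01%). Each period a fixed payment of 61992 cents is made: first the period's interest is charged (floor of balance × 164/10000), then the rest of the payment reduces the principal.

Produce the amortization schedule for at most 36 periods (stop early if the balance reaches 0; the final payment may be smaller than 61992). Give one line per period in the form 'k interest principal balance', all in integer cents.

1 17941 44051 1049971
2 17219 44773 1005198
3 16485 45507 959691
4 15738 46254 913437
5 14980 47012 866425
6 14209 47783 818642
7 13425 48567 770075
8 12629 49363 720712
9 11819 50173 670539
10 10996 50996 619543
11 10160 51832 567711
12 9310 52682 515029
13 8446 53546 461483
14 7568 54424 407059
15 6675 55317 351742
16 5768 56224 295518
17 4846 57146 238372
18 3909 58083 180289
19 2956 59036 121253
20 1988 60004 61249
21 1004 60988 261
22 4 261 0

1. interest=⌊1094022·164/10000⌋=17941; principal=61992-17941=44051; balance=1094022-44051=1049971
2. interest=⌊1049971·164/10000⌋=17219; principal=61992-17219=44773; balance=1049971-44773=1005198
3. interest=⌊1005198·164/10000⌋=16485; principal=61992-16485=45507; balance=1005198-45507=959691
4. interest=⌊959691·164/10000⌋=15738; principal=61992-15738=46254; balance=959691-46254=913437
5. interest=⌊913437·164/10000⌋=14980; principal=61992-14980=47012; balance=913437-47012=866425
6. interest=⌊866425·164/10000⌋=14209; principal=61992-14209=47783; balance=866425-47783=818642
7. interest=⌊818642·164/10000⌋=13425; principal=61992-13425=48567; balance=818642-48567=770075
8. interest=⌊770075·164/10000⌋=12629; principal=61992-12629=49363; balance=770075-49363=720712
9. interest=⌊720712·164/10000⌋=11819; principal=61992-11819=50173; balance=720712-50173=670539
10. interest=⌊670539·164/10000⌋=10996; principal=61992-10996=50996; balance=670539-50996=619543
11. interest=⌊619543·164/10000⌋=10160; principal=61992-10160=51832; balance=619543-51832=567711
12. interest=⌊567711·164/10000⌋=9310; principal=61992-9310=52682; balance=567711-52682=515029
13. interest=⌊515029·164/10000⌋=8446; principal=61992-8446=53546; balance=515029-53546=461483
14. interest=⌊461483·164/10000⌋=7568; principal=61992-7568=54424; balance=461483-54424=407059
15. interest=⌊407059·164/10000⌋=6675; principal=61992-6675=55317; balance=407059-55317=351742
16. interest=⌊351742·164/10000⌋=5768; principal=61992-5768=56224; balance=351742-56224=295518
17. interest=⌊295518·164/10000⌋=4846; principal=61992-4846=57146; balance=295518-57146=238372
18. interest=⌊238372·164/10000⌋=3909; principal=61992-3909=58083; balance=238372-58083=180289
19. interest=⌊180289·164/10000⌋=2956; principal=61992-2956=59036; balance=180289-59036=121253
20. interest=⌊121253·164/10000⌋=1988; principal=61992-1988=60004; balance=121253-60004=61249
21. interest=⌊61249·164/10000⌋=1004; principal=61992-1004=60988; balance=61249-60988=261
22. interest=⌊261·164/10000⌋=4; principal=min(61992-4,261)=261; balance=261-261=0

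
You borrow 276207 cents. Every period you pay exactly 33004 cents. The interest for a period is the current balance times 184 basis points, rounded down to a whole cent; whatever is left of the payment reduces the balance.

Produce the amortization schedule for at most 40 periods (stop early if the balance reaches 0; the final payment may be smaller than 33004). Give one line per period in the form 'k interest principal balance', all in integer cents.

1. interest=⌊276207·184/10000⌋=5082; principal=33004-5082=27922; balance=276207-27922=248285
2. interest=⌊248285·184/10000⌋=4568; principal=33004-4568=28436; balance=248285-28436=219849
3. interest=⌊219849·184/10000⌋=4045; principal=33004-4045=28959; balance=219849-28959=190890
4. interest=⌊190890·184/10000⌋=3512; principal=33004-3512=29492; balance=190890-29492=161398
5. interest=⌊161398·184/10000⌋=2969; principal=33004-2969=30035; balance=161398-30035=131363
6. interest=⌊131363·184/10000⌋=2417; principal=33004-2417=30587; balance=131363-30587=100776
7. interest=⌊100776·184/10000⌋=1854; principal=33004-1854=31150; balance=100776-31150=69626
8. interest=⌊69626·184/10000⌋=1281; principal=33004-1281=31723; balance=69626-31723=37903
9. interest=⌊37903·184/10000⌋=697; principal=33004-697=32307; balance=37903-32307=5596
10. interest=⌊5596·184/10000⌋=102; principal=min(33004-102,5596)=5596; balance=5596-5596=0

1 5082 27922 248285
2 4568 28436 219849
3 4045 28959 190890
4 3512 29492 161398
5 2969 30035 131363
6 2417 30587 100776
7 1854 31150 69626
8 1281 31723 37903
9 697 32307 5596
10 102 5596 0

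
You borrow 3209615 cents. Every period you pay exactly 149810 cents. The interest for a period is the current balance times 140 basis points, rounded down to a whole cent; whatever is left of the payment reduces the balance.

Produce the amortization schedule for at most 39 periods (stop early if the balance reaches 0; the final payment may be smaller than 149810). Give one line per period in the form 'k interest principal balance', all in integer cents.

1 44934 104876 3104739
2 43466 106344 2998395
3 41977 107833 2890562
4 40467 109343 2781219
5 38937 110873 2670346
6 37384 112426 2557920
7 35810 114000 2443920
8 34214 115596 2328324
9 32596 117214 2211110
10 30955 118855 2092255
11 29291 120519 1971736
12 27604 122206 1849530
13 25893 123917 1725613
14 24158 125652 1599961
15 22399 127411 1472550
16 20615 129195 1343355
17 18806 131004 1212351
18 16972 132838 1079513
19 15113 134697 944816
20 13227 136583 808233
21 11315 138495 669738
22 9376 140434 529304
23 7410 142400 386904
24 5416 144394 242510
25 3395 146415 96095
26 1345 96095 0

1. interest=⌊3209615·140/10000⌋=44934; principal=149810-44934=104876; balance=3209615-104876=3104739
2. interest=⌊3104739·140/10000⌋=43466; principal=149810-43466=106344; balance=3104739-106344=2998395
3. interest=⌊2998395·140/10000⌋=41977; principal=149810-41977=107833; balance=2998395-107833=2890562
4. interest=⌊2890562·140/10000⌋=40467; principal=149810-40467=109343; balance=2890562-109343=2781219
5. interest=⌊2781219·140/10000⌋=38937; principal=149810-38937=110873; balance=2781219-110873=2670346
6. interest=⌊2670346·140/10000⌋=37384; principal=149810-37384=112426; balance=2670346-112426=2557920
7. interest=⌊2557920·140/10000⌋=35810; principal=149810-35810=114000; balance=2557920-114000=2443920
8. interest=⌊2443920·140/10000⌋=34214; principal=149810-34214=115596; balance=2443920-115596=2328324
9. interest=⌊2328324·140/10000⌋=32596; principal=149810-32596=117214; balance=2328324-117214=2211110
10. interest=⌊2211110·140/10000⌋=30955; principal=149810-30955=118855; balance=2211110-118855=2092255
11. interest=⌊2092255·140/10000⌋=29291; principal=149810-29291=120519; balance=2092255-120519=1971736
12. interest=⌊1971736·140/10000⌋=27604; principal=149810-27604=122206; balance=1971736-122206=1849530
13. interest=⌊1849530·140/10000⌋=25893; principal=149810-25893=123917; balance=1849530-123917=1725613
14. interest=⌊1725613·140/10000⌋=24158; principal=149810-24158=125652; balance=1725613-125652=1599961
15. interest=⌊1599961·140/10000⌋=22399; principal=149810-22399=127411; balance=1599961-127411=1472550
16. interest=⌊1472550·140/10000⌋=20615; principal=149810-20615=129195; balance=1472550-129195=1343355
17. interest=⌊1343355·140/10000⌋=18806; principal=149810-18806=131004; balance=1343355-131004=1212351
18. interest=⌊1212351·140/10000⌋=16972; principal=149810-16972=132838; balance=1212351-132838=1079513
19. interest=⌊1079513·140/10000⌋=15113; principal=149810-15113=134697; balance=1079513-134697=944816
20. interest=⌊944816·140/10000⌋=13227; principal=149810-13227=136583; balance=944816-136583=808233
21. interest=⌊808233·140/10000⌋=11315; principal=149810-11315=138495; balance=808233-138495=669738
22. interest=⌊669738·140/10000⌋=9376; principal=149810-9376=140434; balance=669738-140434=529304
23. interest=⌊529304·140/10000⌋=7410; principal=149810-7410=142400; balance=529304-142400=386904
24. interest=⌊386904·140/10000⌋=5416; principal=149810-5416=144394; balance=386904-144394=242510
25. interest=⌊242510·140/10000⌋=3395; principal=149810-3395=146415; balance=242510-146415=96095
26. interest=⌊96095·140/10000⌋=1345; principal=min(149810-1345,96095)=96095; balance=96095-96095=0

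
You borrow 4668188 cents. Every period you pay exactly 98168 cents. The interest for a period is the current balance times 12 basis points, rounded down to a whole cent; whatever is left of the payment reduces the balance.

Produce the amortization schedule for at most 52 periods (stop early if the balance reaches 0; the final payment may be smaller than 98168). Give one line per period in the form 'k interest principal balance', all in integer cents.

1 5601 92567 4575621
2 5490 92678 4482943
3 5379 92789 4390154
4 5268 92900 4297254
5 5156 93012 4204242
6 5045 93123 4111119
7 4933 93235 4017884
8 4821 93347 3924537
9 4709 93459 3831078
10 4597 93571 3737507
11 4485 93683 3643824
12 4372 93796 3550028
13 4260 93908 3456120
14 4147 94021 3362099
15 4034 94134 3267965
16 3921 94247 3173718
17 3808 94360 3079358
18 3695 94473 2984885
19 3581 94587 2890298
20 3468 94700 2795598
21 3354 94814 2700784
22 3240 94928 2605856
23 3127 95041 2510815
24 3012 95156 2415659
25 2898 95270 2320389
26 2784 95384 2225005
27 2670 95498 2129507
28 2555 95613 2033894
29 2440 95728 1938166
30 2325 95843 1842323
31 2210 95958 1746365
32 2095 96073 1650292
33 1980 96188 1554104
34 1864 96304 1457800
35 1749 96419 1361381
36 1633 96535 1264846
37 1517 96651 1168195
38 1401 96767 1071428
39 1285 96883 974545
40 1169 96999 877546
41 1053 97115 780431
42 936 97232 683199
43 819 97349 585850
44 703 97465 488385
45 586 97582 390803
46 468 97700 293103
47 351 97817 195286
48 234 97934 97352
49 116 97352 0

1. interest=⌊4668188·12/10000⌋=5601; principal=98168-5601=92567; balance=4668188-92567=4575621
2. interest=⌊4575621·12/10000⌋=5490; principal=98168-5490=92678; balance=4575621-92678=4482943
3. interest=⌊4482943·12/10000⌋=5379; principal=98168-5379=92789; balance=4482943-92789=4390154
4. interest=⌊4390154·12/10000⌋=5268; principal=98168-5268=92900; balance=4390154-92900=4297254
5. interest=⌊4297254·12/10000⌋=5156; principal=98168-5156=93012; balance=4297254-93012=4204242
6. interest=⌊4204242·12/10000⌋=5045; principal=98168-5045=93123; balance=4204242-93123=4111119
7. interest=⌊4111119·12/10000⌋=4933; principal=98168-4933=93235; balance=4111119-93235=4017884
8. interest=⌊4017884·12/10000⌋=4821; principal=98168-4821=93347; balance=4017884-93347=3924537
9. interest=⌊3924537·12/10000⌋=4709; principal=98168-4709=93459; balance=3924537-93459=3831078
10. interest=⌊3831078·12/10000⌋=4597; principal=98168-4597=93571; balance=3831078-93571=3737507
11. interest=⌊3737507·12/10000⌋=4485; principal=98168-4485=93683; balance=3737507-93683=3643824
12. interest=⌊3643824·12/10000⌋=4372; principal=98168-4372=93796; balance=3643824-93796=3550028
13. interest=⌊3550028·12/10000⌋=4260; principal=98168-4260=93908; balance=3550028-93908=3456120
14. interest=⌊3456120·12/10000⌋=4147; principal=98168-4147=94021; balance=3456120-94021=3362099
15. interest=⌊3362099·12/10000⌋=4034; principal=98168-4034=94134; balance=3362099-94134=3267965
16. interest=⌊3267965·12/10000⌋=3921; principal=98168-3921=94247; balance=3267965-94247=3173718
17. interest=⌊3173718·12/10000⌋=3808; principal=98168-3808=94360; balance=3173718-94360=3079358
18. interest=⌊3079358·12/10000⌋=3695; principal=98168-3695=94473; balance=3079358-94473=2984885
19. interest=⌊2984885·12/10000⌋=3581; principal=98168-3581=94587; balance=2984885-94587=2890298
20. interest=⌊2890298·12/10000⌋=3468; principal=98168-3468=94700; balance=2890298-94700=2795598
21. interest=⌊2795598·12/10000⌋=3354; principal=98168-3354=94814; balance=2795598-94814=2700784
22. interest=⌊2700784·12/10000⌋=3240; principal=98168-3240=94928; balance=2700784-94928=2605856
23. interest=⌊2605856·12/10000⌋=3127; principal=98168-3127=95041; balance=2605856-95041=2510815
24. interest=⌊2510815·12/10000⌋=3012; principal=98168-3012=95156; balance=2510815-95156=2415659
25. interest=⌊2415659·12/10000⌋=2898; principal=98168-2898=95270; balance=2415659-95270=2320389
26. interest=⌊2320389·12/10000⌋=2784; principal=98168-2784=95384; balance=2320389-95384=2225005
27. interest=⌊2225005·12/10000⌋=2670; principal=98168-2670=95498; balance=2225005-95498=2129507
28. interest=⌊2129507·12/10000⌋=2555; principal=98168-2555=95613; balance=2129507-95613=2033894
29. interest=⌊2033894·12/10000⌋=2440; principal=98168-2440=95728; balance=2033894-95728=1938166
30. interest=⌊1938166·12/10000⌋=2325; principal=98168-2325=95843; balance=1938166-95843=1842323
31. interest=⌊1842323·12/10000⌋=2210; principal=98168-2210=95958; balance=1842323-95958=1746365
32. interest=⌊1746365·12/10000⌋=2095; principal=98168-2095=96073; balance=1746365-96073=1650292
33. interest=⌊1650292·12/10000⌋=1980; principal=98168-1980=96188; balance=1650292-96188=1554104
34. interest=⌊1554104·12/10000⌋=1864; principal=98168-1864=96304; balance=1554104-96304=1457800
35. interest=⌊1457800·12/10000⌋=1749; principal=98168-1749=96419; balance=1457800-96419=1361381
36. interest=⌊1361381·12/10000⌋=1633; principal=98168-1633=96535; balance=1361381-96535=1264846
37. interest=⌊1264846·12/10000⌋=1517; principal=98168-1517=96651; balance=1264846-96651=1168195
38. interest=⌊1168195·12/10000⌋=1401; principal=98168-1401=96767; balance=1168195-96767=1071428
39. interest=⌊1071428·12/10000⌋=1285; principal=98168-1285=96883; balance=1071428-96883=974545
40. interest=⌊974545·12/10000⌋=1169; principal=98168-1169=96999; balance=974545-96999=877546
41. interest=⌊877546·12/10000⌋=1053; principal=98168-1053=97115; balance=877546-97115=780431
42. interest=⌊780431·12/10000⌋=936; principal=98168-936=97232; balance=780431-97232=683199
43. interest=⌊683199·12/10000⌋=819; principal=98168-819=97349; balance=683199-97349=585850
44. interest=⌊585850·12/10000⌋=703; principal=98168-703=97465; balance=585850-97465=488385
45. interest=⌊488385·12/10000⌋=586; principal=98168-586=97582; balance=488385-97582=390803
46. interest=⌊390803·12/10000⌋=468; principal=98168-468=97700; balance=390803-97700=293103
47. interest=⌊293103·12/10000⌋=351; principal=98168-351=97817; balance=293103-97817=195286
48. interest=⌊195286·12/10000⌋=234; principal=98168-234=97934; balance=195286-97934=97352
49. interest=⌊97352·12/10000⌋=116; principal=min(98168-116,97352)=97352; balance=97352-97352=0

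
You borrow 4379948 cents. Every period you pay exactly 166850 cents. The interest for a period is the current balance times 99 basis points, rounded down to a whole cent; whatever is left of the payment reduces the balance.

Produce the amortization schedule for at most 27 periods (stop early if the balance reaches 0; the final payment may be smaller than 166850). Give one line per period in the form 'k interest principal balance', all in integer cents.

1. interest=⌊4379948·99/10000⌋=43361; principal=166850-43361=123489; balance=4379948-123489=4256459
2. interest=⌊4256459·99/10000⌋=42138; principal=166850-42138=124712; balance=4256459-124712=4131747
3. interest=⌊4131747·99/10000⌋=40904; principal=166850-40904=125946; balance=4131747-125946=4005801
4. interest=⌊4005801·99/10000⌋=39657; principal=166850-39657=127193; balance=4005801-127193=3878608
5. interest=⌊3878608·99/10000⌋=38398; principal=166850-38398=128452; balance=3878608-128452=3750156
6. interest=⌊3750156·99/10000⌋=37126; principal=166850-37126=129724; balance=3750156-129724=3620432
7. interest=⌊3620432·99/10000⌋=35842; principal=166850-35842=131008; balance=3620432-131008=3489424
8. interest=⌊3489424·99/10000⌋=34545; principal=166850-34545=132305; balance=3489424-132305=3357119
9. interest=⌊3357119·99/10000⌋=33235; principal=166850-33235=133615; balance=3357119-133615=3223504
10. interest=⌊3223504·99/10000⌋=31912; principal=166850-31912=134938; balance=3223504-134938=3088566
11. interest=⌊3088566·99/10000⌋=30576; principal=166850-30576=136274; balance=3088566-136274=2952292
12. interest=⌊2952292·99/10000⌋=29227; principal=166850-29227=137623; balance=2952292-137623=2814669
13. interest=⌊2814669·99/10000⌋=27865; principal=166850-27865=138985; balance=2814669-138985=2675684
14. interest=⌊2675684·99/10000⌋=26489; principal=166850-26489=140361; balance=2675684-140361=2535323
15. interest=⌊2535323·99/10000⌋=25099; principal=166850-25099=141751; balance=2535323-141751=2393572
16. interest=⌊2393572·99/10000⌋=23696; principal=166850-23696=143154; balance=2393572-143154=2250418
17. interest=⌊2250418·99/10000⌋=22279; principal=166850-22279=144571; balance=2250418-144571=2105847
18. interest=⌊2105847·99/10000⌋=20847; principal=166850-20847=146003; balance=2105847-146003=1959844
19. interest=⌊1959844·99/10000⌋=19402; principal=166850-19402=147448; balance=1959844-147448=1812396
20. interest=⌊1812396·99/10000⌋=17942; principal=166850-17942=148908; balance=1812396-148908=1663488
21. interest=⌊1663488·99/10000⌋=16468; principal=166850-16468=150382; balance=1663488-150382=1513106
22. interest=⌊1513106·99/10000⌋=14979; principal=166850-14979=151871; balance=1513106-151871=1361235
23. interest=⌊1361235·99/10000⌋=13476; principal=166850-13476=153374; balance=1361235-153374=1207861
24. interest=⌊1207861·99/10000⌋=11957; principal=166850-11957=154893; balance=1207861-154893=1052968
25. interest=⌊1052968·99/10000⌋=10424; principal=166850-10424=156426; balance=1052968-156426=896542
26. interest=⌊896542·99/10000⌋=8875; principal=166850-8875=157975; balance=896542-157975=738567
27. interest=⌊738567·99/10000⌋=7311; principal=166850-7311=159539; balance=738567-159539=579028

1 43361 123489 4256459
2 42138 124712 4131747
3 40904 125946 4005801
4 39657 127193 3878608
5 38398 128452 3750156
6 37126 129724 3620432
7 35842 131008 3489424
8 34545 132305 3357119
9 33235 133615 3223504
10 31912 134938 3088566
11 30576 136274 2952292
12 29227 137623 2814669
13 27865 138985 2675684
14 26489 140361 2535323
15 25099 141751 2393572
16 23696 143154 2250418
17 22279 144571 2105847
18 20847 146003 1959844
19 19402 147448 1812396
20 17942 148908 1663488
21 16468 150382 1513106
22 14979 151871 1361235
23 13476 153374 1207861
24 11957 154893 1052968
25 10424 156426 896542
26 8875 157975 738567
27 7311 159539 579028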